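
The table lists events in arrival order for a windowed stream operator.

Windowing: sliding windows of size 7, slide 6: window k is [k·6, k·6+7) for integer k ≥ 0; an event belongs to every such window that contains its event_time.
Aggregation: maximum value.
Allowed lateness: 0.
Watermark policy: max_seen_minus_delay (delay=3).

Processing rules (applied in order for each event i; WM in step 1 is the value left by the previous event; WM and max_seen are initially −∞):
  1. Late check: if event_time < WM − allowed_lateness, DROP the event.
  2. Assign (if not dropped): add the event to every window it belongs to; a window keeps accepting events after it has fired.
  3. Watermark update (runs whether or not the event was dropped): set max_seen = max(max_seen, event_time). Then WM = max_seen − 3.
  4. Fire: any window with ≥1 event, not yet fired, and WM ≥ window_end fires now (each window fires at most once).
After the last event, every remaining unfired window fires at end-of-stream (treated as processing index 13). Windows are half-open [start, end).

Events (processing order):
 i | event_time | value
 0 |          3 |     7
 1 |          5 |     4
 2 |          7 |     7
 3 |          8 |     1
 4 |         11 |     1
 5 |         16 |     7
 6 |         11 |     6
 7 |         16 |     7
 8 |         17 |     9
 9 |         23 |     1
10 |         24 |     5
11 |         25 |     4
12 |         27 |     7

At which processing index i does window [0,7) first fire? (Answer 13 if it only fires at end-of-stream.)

4

i=0 t=3 v=7: → [0,7); WM=0
i=1 t=5 v=4: → [0,7); WM=2
i=2 t=7 v=7: → [6,13); WM=4
i=3 t=8 v=1: → [6,13); WM=5
i=4 t=11 v=1: → [6,13); WM=8; [0,7) fires=7
i=5 t=16 v=7: → [12,19); WM=13; [6,13) fires=7
i=6 t=11 v=6: DROP (t<13-0); WM=13
i=7 t=16 v=7: → [12,19); WM=13
i=8 t=17 v=9: → [12,19); WM=14
i=9 t=23 v=1: → [18,25); WM=20; [12,19) fires=9
i=10 t=24 v=5: → [24,31),[18,25); WM=21
i=11 t=25 v=4: → [24,31); WM=22
i=12 t=27 v=7: → [24,31); WM=24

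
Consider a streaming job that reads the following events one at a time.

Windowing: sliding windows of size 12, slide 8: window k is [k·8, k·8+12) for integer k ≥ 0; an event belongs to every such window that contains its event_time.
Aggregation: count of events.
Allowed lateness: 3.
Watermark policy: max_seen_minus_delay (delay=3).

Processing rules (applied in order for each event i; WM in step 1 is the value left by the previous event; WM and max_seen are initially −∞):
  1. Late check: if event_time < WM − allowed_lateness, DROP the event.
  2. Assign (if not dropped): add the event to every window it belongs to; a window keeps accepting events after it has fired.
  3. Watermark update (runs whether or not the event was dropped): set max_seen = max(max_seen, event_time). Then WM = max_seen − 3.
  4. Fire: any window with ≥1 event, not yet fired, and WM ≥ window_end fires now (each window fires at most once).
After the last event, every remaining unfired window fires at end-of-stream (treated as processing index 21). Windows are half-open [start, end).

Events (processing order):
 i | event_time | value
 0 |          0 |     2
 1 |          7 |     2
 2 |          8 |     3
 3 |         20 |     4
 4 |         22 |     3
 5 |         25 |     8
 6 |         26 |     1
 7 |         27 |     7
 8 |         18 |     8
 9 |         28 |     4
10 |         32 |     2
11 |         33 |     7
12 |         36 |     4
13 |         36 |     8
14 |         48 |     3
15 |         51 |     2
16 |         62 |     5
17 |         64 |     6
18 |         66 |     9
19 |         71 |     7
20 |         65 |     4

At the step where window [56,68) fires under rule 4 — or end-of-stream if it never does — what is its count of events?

i=0 t=0 v=2: → [0,12); WM=-3
i=1 t=7 v=2: → [0,12); WM=4
i=2 t=8 v=3: → [8,20),[0,12); WM=5
i=3 t=20 v=4: → [16,28); WM=17; [0,12) fires=3
i=4 t=22 v=3: → [16,28); WM=19
i=5 t=25 v=8: → [24,36),[16,28); WM=22; [8,20) fires=1
i=6 t=26 v=1: → [24,36),[16,28); WM=23
i=7 t=27 v=7: → [24,36),[16,28); WM=24
i=8 t=18 v=8: DROP (t<24-3); WM=24
i=9 t=28 v=4: → [24,36); WM=25
i=10 t=32 v=2: → [32,44),[24,36); WM=29; [16,28) fires=5
i=11 t=33 v=7: → [32,44),[24,36); WM=30
i=12 t=36 v=4: → [32,44); WM=33
i=13 t=36 v=8: → [32,44); WM=33
i=14 t=48 v=3: → [48,60),[40,52); WM=45; [24,36) fires=6 [32,44) fires=4
i=15 t=51 v=2: → [48,60),[40,52); WM=48
i=16 t=62 v=5: → [56,68); WM=59; [40,52) fires=2
i=17 t=64 v=6: → [64,76),[56,68); WM=61; [48,60) fires=2
i=18 t=66 v=9: → [64,76),[56,68); WM=63
i=19 t=71 v=7: → [64,76); WM=68; [56,68) fires=3
i=20 t=65 v=4: → [64,76),[56,68); WM=68

3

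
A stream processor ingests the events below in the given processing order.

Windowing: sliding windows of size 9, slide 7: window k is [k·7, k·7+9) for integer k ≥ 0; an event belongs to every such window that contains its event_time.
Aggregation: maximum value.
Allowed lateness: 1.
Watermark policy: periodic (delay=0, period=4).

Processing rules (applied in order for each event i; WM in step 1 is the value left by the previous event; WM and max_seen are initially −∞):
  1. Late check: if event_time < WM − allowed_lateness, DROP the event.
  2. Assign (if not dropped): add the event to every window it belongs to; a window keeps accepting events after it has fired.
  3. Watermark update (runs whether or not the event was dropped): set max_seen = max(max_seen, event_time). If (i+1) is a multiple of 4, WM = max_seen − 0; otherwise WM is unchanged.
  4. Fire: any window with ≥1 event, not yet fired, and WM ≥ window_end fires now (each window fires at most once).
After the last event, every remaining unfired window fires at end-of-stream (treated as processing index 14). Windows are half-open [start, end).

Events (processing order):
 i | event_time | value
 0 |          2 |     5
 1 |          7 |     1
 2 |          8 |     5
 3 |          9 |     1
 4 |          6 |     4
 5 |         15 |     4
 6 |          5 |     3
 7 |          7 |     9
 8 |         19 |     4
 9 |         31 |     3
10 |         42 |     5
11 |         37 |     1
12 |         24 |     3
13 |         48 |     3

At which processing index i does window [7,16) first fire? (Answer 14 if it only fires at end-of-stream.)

i=0 t=2 v=5: → [0,9); WM=−∞
i=1 t=7 v=1: → [7,16),[0,9); WM=−∞
i=2 t=8 v=5: → [7,16),[0,9); WM=−∞
i=3 t=9 v=1: → [7,16); WM=9; [0,9) fires=5
i=4 t=6 v=4: DROP (t<9-1); WM=9
i=5 t=15 v=4: → [14,23),[7,16); WM=9
i=6 t=5 v=3: DROP (t<9-1); WM=9
i=7 t=7 v=9: DROP (t<9-1); WM=15
i=8 t=19 v=4: → [14,23); WM=15
i=9 t=31 v=3: → [28,37); WM=15
i=10 t=42 v=5: → [42,51),[35,44); WM=15
i=11 t=37 v=1: → [35,44); WM=42; [7,16) fires=5 [14,23) fires=4 [28,37) fires=3
i=12 t=24 v=3: DROP (t<42-1); WM=42
i=13 t=48 v=3: → [42,51); WM=42

11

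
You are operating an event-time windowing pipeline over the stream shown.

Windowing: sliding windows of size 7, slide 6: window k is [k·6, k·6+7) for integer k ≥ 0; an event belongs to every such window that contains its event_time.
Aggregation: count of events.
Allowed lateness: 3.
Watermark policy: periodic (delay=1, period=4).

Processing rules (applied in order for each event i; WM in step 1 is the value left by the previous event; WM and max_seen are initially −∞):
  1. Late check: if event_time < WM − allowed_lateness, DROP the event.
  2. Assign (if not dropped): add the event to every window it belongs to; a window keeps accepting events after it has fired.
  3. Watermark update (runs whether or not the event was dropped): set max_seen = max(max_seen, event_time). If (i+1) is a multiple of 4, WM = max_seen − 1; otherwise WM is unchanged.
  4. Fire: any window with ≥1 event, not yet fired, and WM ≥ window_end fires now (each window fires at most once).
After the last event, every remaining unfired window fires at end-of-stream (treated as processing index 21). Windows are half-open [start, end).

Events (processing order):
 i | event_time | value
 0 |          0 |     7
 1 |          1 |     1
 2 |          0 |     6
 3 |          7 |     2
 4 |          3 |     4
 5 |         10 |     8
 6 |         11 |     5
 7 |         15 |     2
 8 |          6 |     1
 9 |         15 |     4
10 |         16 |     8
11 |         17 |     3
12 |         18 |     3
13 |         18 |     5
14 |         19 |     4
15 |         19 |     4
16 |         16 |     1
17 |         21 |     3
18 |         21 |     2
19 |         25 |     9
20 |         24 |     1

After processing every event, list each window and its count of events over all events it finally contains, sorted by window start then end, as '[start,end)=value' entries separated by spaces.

[0,7)=4 [6,13)=3 [12,19)=7 [18,25)=7 [24,31)=2

i=0 t=0 v=7: → [0,7); WM=−∞
i=1 t=1 v=1: → [0,7); WM=−∞
i=2 t=0 v=6: → [0,7); WM=−∞
i=3 t=7 v=2: → [6,13); WM=6
i=4 t=3 v=4: → [0,7); WM=6
i=5 t=10 v=8: → [6,13); WM=6
i=6 t=11 v=5: → [6,13); WM=6
i=7 t=15 v=2: → [12,19); WM=14; [0,7) fires=4 [6,13) fires=3
i=8 t=6 v=1: DROP (t<14-3); WM=14
i=9 t=15 v=4: → [12,19); WM=14
i=10 t=16 v=8: → [12,19); WM=14
i=11 t=17 v=3: → [12,19); WM=16
i=12 t=18 v=3: → [18,25),[12,19); WM=16
i=13 t=18 v=5: → [18,25),[12,19); WM=16
i=14 t=19 v=4: → [18,25); WM=16
i=15 t=19 v=4: → [18,25); WM=18
i=16 t=16 v=1: → [12,19); WM=18
i=17 t=21 v=3: → [18,25); WM=18
i=18 t=21 v=2: → [18,25); WM=18
i=19 t=25 v=9: → [24,31); WM=24; [12,19) fires=7
i=20 t=24 v=1: → [24,31),[18,25); WM=24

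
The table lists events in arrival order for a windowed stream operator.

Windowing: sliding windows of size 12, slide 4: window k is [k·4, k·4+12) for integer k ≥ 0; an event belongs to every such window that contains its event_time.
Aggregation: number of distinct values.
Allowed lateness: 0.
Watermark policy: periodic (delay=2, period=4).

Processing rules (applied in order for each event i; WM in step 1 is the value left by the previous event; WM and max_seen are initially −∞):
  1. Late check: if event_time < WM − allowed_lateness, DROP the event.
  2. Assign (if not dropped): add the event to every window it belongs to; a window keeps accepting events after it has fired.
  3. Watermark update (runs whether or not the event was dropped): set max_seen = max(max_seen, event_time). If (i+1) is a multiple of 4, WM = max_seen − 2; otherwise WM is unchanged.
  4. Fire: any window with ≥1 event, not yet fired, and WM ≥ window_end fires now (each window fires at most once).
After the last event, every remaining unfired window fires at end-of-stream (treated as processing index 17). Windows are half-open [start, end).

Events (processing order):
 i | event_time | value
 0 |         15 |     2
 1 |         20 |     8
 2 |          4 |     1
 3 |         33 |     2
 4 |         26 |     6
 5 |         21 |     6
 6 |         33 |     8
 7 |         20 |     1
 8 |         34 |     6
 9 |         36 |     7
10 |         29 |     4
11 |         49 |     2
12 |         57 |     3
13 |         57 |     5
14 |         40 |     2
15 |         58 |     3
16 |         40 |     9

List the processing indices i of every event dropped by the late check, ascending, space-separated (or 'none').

4 5 7 10 14 16

i=0 t=15 v=2: → [12,24),[8,20),[4,16); WM=−∞
i=1 t=20 v=8: → [20,32),[16,28),[12,24); WM=−∞
i=2 t=4 v=1: → [4,16),[0,12); WM=−∞
i=3 t=33 v=2: → [32,44),[28,40),[24,36); WM=31; [0,12) fires=1 [4,16) fires=2 [8,20) fires=1 [12,24) fires=2 [16,28) fires=1
i=4 t=26 v=6: DROP (t<31-0); WM=31
i=5 t=21 v=6: DROP (t<31-0); WM=31
i=6 t=33 v=8: → [32,44),[28,40),[24,36); WM=31
i=7 t=20 v=1: DROP (t<31-0); WM=31
i=8 t=34 v=6: → [32,44),[28,40),[24,36); WM=31
i=9 t=36 v=7: → [36,48),[32,44),[28,40); WM=31
i=10 t=29 v=4: DROP (t<31-0); WM=31
i=11 t=49 v=2: → [48,60),[44,56),[40,52); WM=47; [20,32) fires=1 [24,36) fires=3 [28,40) fires=4 [32,44) fires=4
i=12 t=57 v=3: → [56,68),[52,64),[48,60); WM=47
i=13 t=57 v=5: → [56,68),[52,64),[48,60); WM=47
i=14 t=40 v=2: DROP (t<47-0); WM=47
i=15 t=58 v=3: → [56,68),[52,64),[48,60); WM=56; [36,48) fires=1 [40,52) fires=1 [44,56) fires=1
i=16 t=40 v=9: DROP (t<56-0); WM=56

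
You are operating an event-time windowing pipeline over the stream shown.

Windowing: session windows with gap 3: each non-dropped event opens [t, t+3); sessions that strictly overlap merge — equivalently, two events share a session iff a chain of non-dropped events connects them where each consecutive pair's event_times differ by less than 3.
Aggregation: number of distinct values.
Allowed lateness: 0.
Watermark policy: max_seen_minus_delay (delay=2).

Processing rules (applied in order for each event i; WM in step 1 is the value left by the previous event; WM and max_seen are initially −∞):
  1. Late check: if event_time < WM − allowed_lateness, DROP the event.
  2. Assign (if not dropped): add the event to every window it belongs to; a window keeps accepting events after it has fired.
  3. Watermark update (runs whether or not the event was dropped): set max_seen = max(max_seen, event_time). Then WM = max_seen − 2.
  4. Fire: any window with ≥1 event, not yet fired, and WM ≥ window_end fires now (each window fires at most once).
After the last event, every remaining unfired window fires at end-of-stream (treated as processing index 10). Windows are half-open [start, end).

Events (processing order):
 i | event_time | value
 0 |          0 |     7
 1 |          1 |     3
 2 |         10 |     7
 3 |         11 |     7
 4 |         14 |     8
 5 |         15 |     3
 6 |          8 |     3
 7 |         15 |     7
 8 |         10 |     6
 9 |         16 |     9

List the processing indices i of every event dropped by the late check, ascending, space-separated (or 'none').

6 8

i=0 t=0 v=7: → [0,3); WM=-2
i=1 t=1 v=3: → [0,4); WM=-1
i=2 t=10 v=7: → [10,13); WM=8
i=3 t=11 v=7: → [10,14); WM=9
i=4 t=14 v=8: → [14,17); WM=12
i=5 t=15 v=3: → [14,18); WM=13
i=6 t=8 v=3: DROP (t<13-0); WM=13
i=7 t=15 v=7: → [14,18); WM=13
i=8 t=10 v=6: DROP (t<13-0); WM=13
i=9 t=16 v=9: → [14,19); WM=14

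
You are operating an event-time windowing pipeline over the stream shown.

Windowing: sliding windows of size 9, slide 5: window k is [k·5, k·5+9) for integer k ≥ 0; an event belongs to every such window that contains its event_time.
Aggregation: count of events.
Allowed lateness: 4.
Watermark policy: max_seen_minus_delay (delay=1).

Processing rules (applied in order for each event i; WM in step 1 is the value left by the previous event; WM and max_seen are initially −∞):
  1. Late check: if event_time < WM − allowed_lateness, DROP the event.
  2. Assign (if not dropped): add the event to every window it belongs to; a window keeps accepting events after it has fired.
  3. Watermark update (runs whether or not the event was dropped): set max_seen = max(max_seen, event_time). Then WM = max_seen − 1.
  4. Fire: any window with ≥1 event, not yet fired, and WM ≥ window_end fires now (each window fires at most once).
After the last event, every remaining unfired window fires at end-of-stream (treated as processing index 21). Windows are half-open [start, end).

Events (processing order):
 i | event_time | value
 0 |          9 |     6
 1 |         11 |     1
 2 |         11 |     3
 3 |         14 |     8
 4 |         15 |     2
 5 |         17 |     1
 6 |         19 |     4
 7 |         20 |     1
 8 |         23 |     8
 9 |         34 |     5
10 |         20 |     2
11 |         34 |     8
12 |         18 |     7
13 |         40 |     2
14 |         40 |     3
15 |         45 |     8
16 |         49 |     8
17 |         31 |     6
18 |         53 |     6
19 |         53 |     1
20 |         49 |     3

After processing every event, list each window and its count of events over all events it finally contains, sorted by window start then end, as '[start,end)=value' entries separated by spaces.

[5,14)=3 [10,19)=5 [15,24)=5 [20,29)=2 [30,39)=2 [35,44)=2 [40,49)=3 [45,54)=5 [50,59)=2

i=0 t=9 v=6: → [5,14); WM=8
i=1 t=11 v=1: → [10,19),[5,14); WM=10
i=2 t=11 v=3: → [10,19),[5,14); WM=10
i=3 t=14 v=8: → [10,19); WM=13
i=4 t=15 v=2: → [15,24),[10,19); WM=14; [5,14) fires=3
i=5 t=17 v=1: → [15,24),[10,19); WM=16
i=6 t=19 v=4: → [15,24); WM=18
i=7 t=20 v=1: → [20,29),[15,24); WM=19; [10,19) fires=5
i=8 t=23 v=8: → [20,29),[15,24); WM=22
i=9 t=34 v=5: → [30,39); WM=33; [15,24) fires=5 [20,29) fires=2
i=10 t=20 v=2: DROP (t<33-4); WM=33
i=11 t=34 v=8: → [30,39); WM=33
i=12 t=18 v=7: DROP (t<33-4); WM=33
i=13 t=40 v=2: → [40,49),[35,44); WM=39; [30,39) fires=2
i=14 t=40 v=3: → [40,49),[35,44); WM=39
i=15 t=45 v=8: → [45,54),[40,49); WM=44; [35,44) fires=2
i=16 t=49 v=8: → [45,54); WM=48
i=17 t=31 v=6: DROP (t<48-4); WM=48
i=18 t=53 v=6: → [50,59),[45,54); WM=52; [40,49) fires=3
i=19 t=53 v=1: → [50,59),[45,54); WM=52
i=20 t=49 v=3: → [45,54); WM=52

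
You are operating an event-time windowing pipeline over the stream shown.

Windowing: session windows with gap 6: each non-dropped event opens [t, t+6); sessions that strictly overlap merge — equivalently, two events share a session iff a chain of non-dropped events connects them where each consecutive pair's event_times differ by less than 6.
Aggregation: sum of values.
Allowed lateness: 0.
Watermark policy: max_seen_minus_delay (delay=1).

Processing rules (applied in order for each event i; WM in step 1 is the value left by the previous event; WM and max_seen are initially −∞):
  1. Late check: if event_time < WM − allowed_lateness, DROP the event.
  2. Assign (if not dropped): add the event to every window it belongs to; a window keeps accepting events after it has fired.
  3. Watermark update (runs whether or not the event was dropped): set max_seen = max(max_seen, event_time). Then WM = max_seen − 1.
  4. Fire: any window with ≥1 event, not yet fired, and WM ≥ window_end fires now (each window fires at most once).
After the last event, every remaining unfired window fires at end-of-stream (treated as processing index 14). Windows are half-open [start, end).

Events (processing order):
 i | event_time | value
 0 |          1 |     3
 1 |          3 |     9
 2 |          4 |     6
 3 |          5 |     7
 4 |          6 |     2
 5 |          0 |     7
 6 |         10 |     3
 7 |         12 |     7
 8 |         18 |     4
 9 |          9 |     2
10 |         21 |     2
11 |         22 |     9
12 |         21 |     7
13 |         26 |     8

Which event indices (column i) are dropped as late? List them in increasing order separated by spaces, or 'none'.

5 9

i=0 t=1 v=3: → [1,7); WM=0
i=1 t=3 v=9: → [1,9); WM=2
i=2 t=4 v=6: → [1,10); WM=3
i=3 t=5 v=7: → [1,11); WM=4
i=4 t=6 v=2: → [1,12); WM=5
i=5 t=0 v=7: DROP (t<5-0); WM=5
i=6 t=10 v=3: → [1,16); WM=9
i=7 t=12 v=7: → [1,18); WM=11
i=8 t=18 v=4: → [18,24); WM=17
i=9 t=9 v=2: DROP (t<17-0); WM=17
i=10 t=21 v=2: → [18,27); WM=20
i=11 t=22 v=9: → [18,28); WM=21
i=12 t=21 v=7: → [18,28); WM=21
i=13 t=26 v=8: → [18,32); WM=25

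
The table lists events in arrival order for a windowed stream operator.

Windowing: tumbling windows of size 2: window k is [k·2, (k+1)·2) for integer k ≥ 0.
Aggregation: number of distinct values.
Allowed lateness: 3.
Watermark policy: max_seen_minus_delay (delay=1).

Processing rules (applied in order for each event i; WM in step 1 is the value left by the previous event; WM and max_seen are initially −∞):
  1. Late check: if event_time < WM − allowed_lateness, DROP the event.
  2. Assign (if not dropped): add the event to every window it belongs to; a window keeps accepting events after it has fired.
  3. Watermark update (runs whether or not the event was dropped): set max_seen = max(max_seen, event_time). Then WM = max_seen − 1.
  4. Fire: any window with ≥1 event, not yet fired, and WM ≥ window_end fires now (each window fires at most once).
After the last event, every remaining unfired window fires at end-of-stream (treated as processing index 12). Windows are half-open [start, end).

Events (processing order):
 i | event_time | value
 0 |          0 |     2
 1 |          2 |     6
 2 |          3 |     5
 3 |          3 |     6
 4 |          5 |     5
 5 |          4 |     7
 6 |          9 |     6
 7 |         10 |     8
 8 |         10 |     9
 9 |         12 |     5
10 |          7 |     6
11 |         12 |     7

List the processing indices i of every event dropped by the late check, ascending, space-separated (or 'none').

i=0 t=0 v=2: → [0,2); WM=-1
i=1 t=2 v=6: → [2,4); WM=1
i=2 t=3 v=5: → [2,4); WM=2; [0,2) fires=1
i=3 t=3 v=6: → [2,4); WM=2
i=4 t=5 v=5: → [4,6); WM=4; [2,4) fires=2
i=5 t=4 v=7: → [4,6); WM=4
i=6 t=9 v=6: → [8,10); WM=8; [4,6) fires=2
i=7 t=10 v=8: → [10,12); WM=9
i=8 t=10 v=9: → [10,12); WM=9
i=9 t=12 v=5: → [12,14); WM=11; [8,10) fires=1
i=10 t=7 v=6: DROP (t<11-3); WM=11
i=11 t=12 v=7: → [12,14); WM=11

10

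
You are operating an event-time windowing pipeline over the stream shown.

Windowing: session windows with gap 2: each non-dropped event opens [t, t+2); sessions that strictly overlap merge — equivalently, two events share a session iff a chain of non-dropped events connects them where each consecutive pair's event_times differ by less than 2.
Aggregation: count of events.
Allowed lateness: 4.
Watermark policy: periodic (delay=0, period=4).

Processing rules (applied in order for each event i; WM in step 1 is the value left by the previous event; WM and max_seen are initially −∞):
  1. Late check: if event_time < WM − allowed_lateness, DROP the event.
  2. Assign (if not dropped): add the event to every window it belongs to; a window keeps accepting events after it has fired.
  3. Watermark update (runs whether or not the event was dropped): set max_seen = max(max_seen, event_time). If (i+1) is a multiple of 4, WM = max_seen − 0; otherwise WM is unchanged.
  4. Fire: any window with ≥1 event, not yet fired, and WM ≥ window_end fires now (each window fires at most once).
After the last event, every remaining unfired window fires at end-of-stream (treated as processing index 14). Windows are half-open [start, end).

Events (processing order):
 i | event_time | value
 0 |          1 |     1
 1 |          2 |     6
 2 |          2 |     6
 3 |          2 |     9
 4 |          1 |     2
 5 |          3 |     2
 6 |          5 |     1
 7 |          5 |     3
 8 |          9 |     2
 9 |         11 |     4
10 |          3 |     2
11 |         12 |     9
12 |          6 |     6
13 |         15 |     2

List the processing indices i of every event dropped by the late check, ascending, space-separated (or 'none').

i=0 t=1 v=1: → [1,3); WM=−∞
i=1 t=2 v=6: → [1,4); WM=−∞
i=2 t=2 v=6: → [1,4); WM=−∞
i=3 t=2 v=9: → [1,4); WM=2
i=4 t=1 v=2: → [1,4); WM=2
i=5 t=3 v=2: → [1,5); WM=2
i=6 t=5 v=1: → [5,7); WM=2
i=7 t=5 v=3: → [5,7); WM=5
i=8 t=9 v=2: → [9,11); WM=5
i=9 t=11 v=4: → [11,13); WM=5
i=10 t=3 v=2: → [1,5); WM=5
i=11 t=12 v=9: → [11,14); WM=12
i=12 t=6 v=6: DROP (t<12-4); WM=12
i=13 t=15 v=2: → [15,17); WM=12

12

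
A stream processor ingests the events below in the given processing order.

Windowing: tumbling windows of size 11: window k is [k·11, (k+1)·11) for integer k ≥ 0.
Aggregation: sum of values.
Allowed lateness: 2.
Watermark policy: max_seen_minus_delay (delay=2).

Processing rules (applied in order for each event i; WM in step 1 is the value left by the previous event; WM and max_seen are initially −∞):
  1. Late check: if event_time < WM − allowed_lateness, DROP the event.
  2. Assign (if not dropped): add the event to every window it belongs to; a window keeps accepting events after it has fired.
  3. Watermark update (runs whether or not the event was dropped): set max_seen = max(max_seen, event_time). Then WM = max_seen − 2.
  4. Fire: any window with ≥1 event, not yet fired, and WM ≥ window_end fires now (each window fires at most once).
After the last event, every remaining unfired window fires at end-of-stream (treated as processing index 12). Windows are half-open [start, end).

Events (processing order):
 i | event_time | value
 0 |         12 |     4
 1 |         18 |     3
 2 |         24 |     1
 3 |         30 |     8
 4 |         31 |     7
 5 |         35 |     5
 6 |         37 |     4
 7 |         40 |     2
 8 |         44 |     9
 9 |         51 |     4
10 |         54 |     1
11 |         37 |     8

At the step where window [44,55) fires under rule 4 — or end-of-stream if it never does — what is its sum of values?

i=0 t=12 v=4: → [11,22); WM=10
i=1 t=18 v=3: → [11,22); WM=16
i=2 t=24 v=1: → [22,33); WM=22; [11,22) fires=7
i=3 t=30 v=8: → [22,33); WM=28
i=4 t=31 v=7: → [22,33); WM=29
i=5 t=35 v=5: → [33,44); WM=33; [22,33) fires=16
i=6 t=37 v=4: → [33,44); WM=35
i=7 t=40 v=2: → [33,44); WM=38
i=8 t=44 v=9: → [44,55); WM=42
i=9 t=51 v=4: → [44,55); WM=49; [33,44) fires=11
i=10 t=54 v=1: → [44,55); WM=52
i=11 t=37 v=8: DROP (t<52-2); WM=52

14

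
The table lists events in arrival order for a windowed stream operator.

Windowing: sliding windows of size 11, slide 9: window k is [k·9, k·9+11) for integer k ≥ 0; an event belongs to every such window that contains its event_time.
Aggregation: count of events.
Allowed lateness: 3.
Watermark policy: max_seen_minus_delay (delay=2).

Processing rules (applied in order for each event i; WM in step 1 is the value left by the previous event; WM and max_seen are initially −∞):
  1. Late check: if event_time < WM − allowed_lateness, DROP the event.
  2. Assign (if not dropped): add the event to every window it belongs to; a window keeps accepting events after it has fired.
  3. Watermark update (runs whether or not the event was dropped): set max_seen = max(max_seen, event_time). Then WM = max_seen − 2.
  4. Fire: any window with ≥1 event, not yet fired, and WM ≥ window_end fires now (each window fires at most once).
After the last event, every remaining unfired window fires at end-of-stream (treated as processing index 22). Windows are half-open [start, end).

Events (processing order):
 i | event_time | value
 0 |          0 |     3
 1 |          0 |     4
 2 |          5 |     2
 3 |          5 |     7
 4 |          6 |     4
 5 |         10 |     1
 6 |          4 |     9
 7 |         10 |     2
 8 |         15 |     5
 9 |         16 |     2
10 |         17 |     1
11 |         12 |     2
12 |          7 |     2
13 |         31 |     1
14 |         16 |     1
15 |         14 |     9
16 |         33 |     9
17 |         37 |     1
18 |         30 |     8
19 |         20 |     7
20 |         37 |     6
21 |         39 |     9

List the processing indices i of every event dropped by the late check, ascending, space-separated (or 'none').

6 12 14 15 18 19

i=0 t=0 v=3: → [0,11); WM=-2
i=1 t=0 v=4: → [0,11); WM=-2
i=2 t=5 v=2: → [0,11); WM=3
i=3 t=5 v=7: → [0,11); WM=3
i=4 t=6 v=4: → [0,11); WM=4
i=5 t=10 v=1: → [9,20),[0,11); WM=8
i=6 t=4 v=9: DROP (t<8-3); WM=8
i=7 t=10 v=2: → [9,20),[0,11); WM=8
i=8 t=15 v=5: → [9,20); WM=13; [0,11) fires=7
i=9 t=16 v=2: → [9,20); WM=14
i=10 t=17 v=1: → [9,20); WM=15
i=11 t=12 v=2: → [9,20); WM=15
i=12 t=7 v=2: DROP (t<15-3); WM=15
i=13 t=31 v=1: → [27,38); WM=29; [9,20) fires=6
i=14 t=16 v=1: DROP (t<29-3); WM=29
i=15 t=14 v=9: DROP (t<29-3); WM=29
i=16 t=33 v=9: → [27,38); WM=31
i=17 t=37 v=1: → [36,47),[27,38); WM=35
i=18 t=30 v=8: DROP (t<35-3); WM=35
i=19 t=20 v=7: DROP (t<35-3); WM=35
i=20 t=37 v=6: → [36,47),[27,38); WM=35
i=21 t=39 v=9: → [36,47); WM=37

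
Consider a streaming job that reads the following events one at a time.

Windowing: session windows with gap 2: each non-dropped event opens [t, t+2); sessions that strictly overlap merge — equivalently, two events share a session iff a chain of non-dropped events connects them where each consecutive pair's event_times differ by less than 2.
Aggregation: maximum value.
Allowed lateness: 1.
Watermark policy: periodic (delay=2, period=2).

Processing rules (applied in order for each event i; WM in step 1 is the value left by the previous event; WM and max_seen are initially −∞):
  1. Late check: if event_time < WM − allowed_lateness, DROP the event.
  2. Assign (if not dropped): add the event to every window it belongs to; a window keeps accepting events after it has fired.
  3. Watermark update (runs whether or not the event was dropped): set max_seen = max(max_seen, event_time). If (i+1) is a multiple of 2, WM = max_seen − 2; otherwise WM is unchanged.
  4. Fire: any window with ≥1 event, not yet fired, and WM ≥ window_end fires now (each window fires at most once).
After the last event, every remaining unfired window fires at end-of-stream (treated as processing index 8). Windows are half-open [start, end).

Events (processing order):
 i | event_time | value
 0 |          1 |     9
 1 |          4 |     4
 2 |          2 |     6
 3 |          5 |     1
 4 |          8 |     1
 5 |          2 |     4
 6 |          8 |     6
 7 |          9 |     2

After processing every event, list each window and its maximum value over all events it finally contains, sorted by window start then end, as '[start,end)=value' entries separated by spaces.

i=0 t=1 v=9: → [1,3); WM=−∞
i=1 t=4 v=4: → [4,6); WM=2
i=2 t=2 v=6: → [1,4); WM=2
i=3 t=5 v=1: → [4,7); WM=3
i=4 t=8 v=1: → [8,10); WM=3
i=5 t=2 v=4: → [1,4); WM=6
i=6 t=8 v=6: → [8,10); WM=6
i=7 t=9 v=2: → [8,11); WM=7

[1,4)=9 [4,7)=4 [8,11)=6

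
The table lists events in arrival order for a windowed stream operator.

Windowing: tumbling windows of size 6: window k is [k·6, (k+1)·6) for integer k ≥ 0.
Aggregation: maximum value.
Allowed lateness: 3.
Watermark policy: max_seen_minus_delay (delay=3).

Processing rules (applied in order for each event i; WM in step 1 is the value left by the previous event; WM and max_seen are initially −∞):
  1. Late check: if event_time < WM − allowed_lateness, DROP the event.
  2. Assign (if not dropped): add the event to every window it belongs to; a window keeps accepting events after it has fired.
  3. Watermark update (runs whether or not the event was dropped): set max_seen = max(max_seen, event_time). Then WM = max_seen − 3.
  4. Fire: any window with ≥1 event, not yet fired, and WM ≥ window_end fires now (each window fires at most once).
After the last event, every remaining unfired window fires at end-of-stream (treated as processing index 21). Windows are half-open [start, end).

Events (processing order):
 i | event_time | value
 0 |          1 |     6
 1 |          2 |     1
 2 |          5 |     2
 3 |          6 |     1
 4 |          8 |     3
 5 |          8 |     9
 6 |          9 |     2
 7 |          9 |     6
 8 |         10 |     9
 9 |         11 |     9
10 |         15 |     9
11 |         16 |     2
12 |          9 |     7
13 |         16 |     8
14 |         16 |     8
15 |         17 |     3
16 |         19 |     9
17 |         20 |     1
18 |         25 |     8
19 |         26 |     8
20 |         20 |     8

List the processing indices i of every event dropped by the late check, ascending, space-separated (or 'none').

12

i=0 t=1 v=6: → [0,6); WM=-2
i=1 t=2 v=1: → [0,6); WM=-1
i=2 t=5 v=2: → [0,6); WM=2
i=3 t=6 v=1: → [6,12); WM=3
i=4 t=8 v=3: → [6,12); WM=5
i=5 t=8 v=9: → [6,12); WM=5
i=6 t=9 v=2: → [6,12); WM=6; [0,6) fires=6
i=7 t=9 v=6: → [6,12); WM=6
i=8 t=10 v=9: → [6,12); WM=7
i=9 t=11 v=9: → [6,12); WM=8
i=10 t=15 v=9: → [12,18); WM=12; [6,12) fires=9
i=11 t=16 v=2: → [12,18); WM=13
i=12 t=9 v=7: DROP (t<13-3); WM=13
i=13 t=16 v=8: → [12,18); WM=13
i=14 t=16 v=8: → [12,18); WM=13
i=15 t=17 v=3: → [12,18); WM=14
i=16 t=19 v=9: → [18,24); WM=16
i=17 t=20 v=1: → [18,24); WM=17
i=18 t=25 v=8: → [24,30); WM=22; [12,18) fires=9
i=19 t=26 v=8: → [24,30); WM=23
i=20 t=20 v=8: → [18,24); WM=23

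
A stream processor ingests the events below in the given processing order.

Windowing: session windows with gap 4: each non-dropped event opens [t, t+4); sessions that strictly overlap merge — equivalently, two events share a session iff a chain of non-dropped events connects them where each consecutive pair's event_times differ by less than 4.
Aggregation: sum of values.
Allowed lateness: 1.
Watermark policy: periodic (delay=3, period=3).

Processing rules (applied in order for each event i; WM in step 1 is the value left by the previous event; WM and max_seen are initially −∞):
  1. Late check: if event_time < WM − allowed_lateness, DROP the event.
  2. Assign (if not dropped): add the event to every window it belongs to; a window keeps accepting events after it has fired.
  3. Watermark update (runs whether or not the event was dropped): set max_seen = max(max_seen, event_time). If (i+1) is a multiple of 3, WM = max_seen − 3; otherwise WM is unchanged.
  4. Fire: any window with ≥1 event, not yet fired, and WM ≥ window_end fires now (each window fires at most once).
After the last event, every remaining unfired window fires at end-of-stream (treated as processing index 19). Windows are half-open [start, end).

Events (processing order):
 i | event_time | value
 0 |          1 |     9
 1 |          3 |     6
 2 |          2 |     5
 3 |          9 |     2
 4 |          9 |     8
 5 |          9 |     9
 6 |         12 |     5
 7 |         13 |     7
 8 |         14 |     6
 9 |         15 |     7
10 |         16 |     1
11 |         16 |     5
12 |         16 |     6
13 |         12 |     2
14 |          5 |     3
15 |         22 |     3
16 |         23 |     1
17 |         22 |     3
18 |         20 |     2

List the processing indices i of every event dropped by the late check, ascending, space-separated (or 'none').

i=0 t=1 v=9: → [1,5); WM=−∞
i=1 t=3 v=6: → [1,7); WM=−∞
i=2 t=2 v=5: → [1,7); WM=0
i=3 t=9 v=2: → [9,13); WM=0
i=4 t=9 v=8: → [9,13); WM=0
i=5 t=9 v=9: → [9,13); WM=6
i=6 t=12 v=5: → [9,16); WM=6
i=7 t=13 v=7: → [9,17); WM=6
i=8 t=14 v=6: → [9,18); WM=11
i=9 t=15 v=7: → [9,19); WM=11
i=10 t=16 v=1: → [9,20); WM=11
i=11 t=16 v=5: → [9,20); WM=13
i=12 t=16 v=6: → [9,20); WM=13
i=13 t=12 v=2: → [9,20); WM=13
i=14 t=5 v=3: DROP (t<13-1); WM=13
i=15 t=22 v=3: → [22,26); WM=13
i=16 t=23 v=1: → [22,27); WM=13
i=17 t=22 v=3: → [22,27); WM=20
i=18 t=20 v=2: → [20,27); WM=20

14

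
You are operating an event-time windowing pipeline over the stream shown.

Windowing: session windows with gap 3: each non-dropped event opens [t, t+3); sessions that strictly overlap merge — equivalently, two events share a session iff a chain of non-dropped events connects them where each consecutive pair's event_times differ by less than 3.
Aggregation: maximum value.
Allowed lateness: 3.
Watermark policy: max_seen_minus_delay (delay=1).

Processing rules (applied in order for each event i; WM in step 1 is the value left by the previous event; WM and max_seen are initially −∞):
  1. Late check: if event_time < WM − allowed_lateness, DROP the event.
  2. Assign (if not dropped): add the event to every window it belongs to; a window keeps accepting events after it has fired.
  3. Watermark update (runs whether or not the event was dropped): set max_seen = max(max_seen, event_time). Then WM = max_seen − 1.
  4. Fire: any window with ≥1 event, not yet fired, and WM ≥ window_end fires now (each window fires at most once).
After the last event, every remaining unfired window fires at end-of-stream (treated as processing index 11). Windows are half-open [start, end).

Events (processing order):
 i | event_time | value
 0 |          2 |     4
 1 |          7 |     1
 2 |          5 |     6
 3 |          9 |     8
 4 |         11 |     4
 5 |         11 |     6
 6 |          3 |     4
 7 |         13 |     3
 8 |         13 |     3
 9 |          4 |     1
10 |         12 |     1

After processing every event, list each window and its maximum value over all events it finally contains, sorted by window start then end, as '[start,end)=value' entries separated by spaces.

i=0 t=2 v=4: → [2,5); WM=1
i=1 t=7 v=1: → [7,10); WM=6
i=2 t=5 v=6: → [5,10); WM=6
i=3 t=9 v=8: → [5,12); WM=8
i=4 t=11 v=4: → [5,14); WM=10
i=5 t=11 v=6: → [5,14); WM=10
i=6 t=3 v=4: DROP (t<10-3); WM=10
i=7 t=13 v=3: → [5,16); WM=12
i=8 t=13 v=3: → [5,16); WM=12
i=9 t=4 v=1: DROP (t<12-3); WM=12
i=10 t=12 v=1: → [5,16); WM=12

[2,5)=4 [5,16)=8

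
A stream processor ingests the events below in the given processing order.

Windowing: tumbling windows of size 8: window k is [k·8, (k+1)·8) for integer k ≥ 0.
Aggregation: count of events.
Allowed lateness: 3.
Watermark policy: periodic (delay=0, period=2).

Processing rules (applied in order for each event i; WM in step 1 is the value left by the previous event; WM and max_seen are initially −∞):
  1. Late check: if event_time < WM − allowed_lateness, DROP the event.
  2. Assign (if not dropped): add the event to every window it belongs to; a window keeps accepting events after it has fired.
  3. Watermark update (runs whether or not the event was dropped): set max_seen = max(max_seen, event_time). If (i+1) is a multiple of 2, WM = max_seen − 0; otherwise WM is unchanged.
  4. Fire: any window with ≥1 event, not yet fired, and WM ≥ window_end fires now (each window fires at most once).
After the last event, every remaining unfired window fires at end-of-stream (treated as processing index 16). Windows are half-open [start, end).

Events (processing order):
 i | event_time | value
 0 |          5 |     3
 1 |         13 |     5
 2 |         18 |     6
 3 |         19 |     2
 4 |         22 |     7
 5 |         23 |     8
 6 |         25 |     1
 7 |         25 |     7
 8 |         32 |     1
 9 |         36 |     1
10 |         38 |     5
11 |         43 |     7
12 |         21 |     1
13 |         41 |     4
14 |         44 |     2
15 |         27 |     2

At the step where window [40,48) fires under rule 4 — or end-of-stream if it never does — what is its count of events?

3

i=0 t=5 v=3: → [0,8); WM=−∞
i=1 t=13 v=5: → [8,16); WM=13; [0,8) fires=1
i=2 t=18 v=6: → [16,24); WM=13
i=3 t=19 v=2: → [16,24); WM=19; [8,16) fires=1
i=4 t=22 v=7: → [16,24); WM=19
i=5 t=23 v=8: → [16,24); WM=23
i=6 t=25 v=1: → [24,32); WM=23
i=7 t=25 v=7: → [24,32); WM=25; [16,24) fires=4
i=8 t=32 v=1: → [32,40); WM=25
i=9 t=36 v=1: → [32,40); WM=36; [24,32) fires=2
i=10 t=38 v=5: → [32,40); WM=36
i=11 t=43 v=7: → [40,48); WM=43; [32,40) fires=3
i=12 t=21 v=1: DROP (t<43-3); WM=43
i=13 t=41 v=4: → [40,48); WM=43
i=14 t=44 v=2: → [40,48); WM=43
i=15 t=27 v=2: DROP (t<43-3); WM=44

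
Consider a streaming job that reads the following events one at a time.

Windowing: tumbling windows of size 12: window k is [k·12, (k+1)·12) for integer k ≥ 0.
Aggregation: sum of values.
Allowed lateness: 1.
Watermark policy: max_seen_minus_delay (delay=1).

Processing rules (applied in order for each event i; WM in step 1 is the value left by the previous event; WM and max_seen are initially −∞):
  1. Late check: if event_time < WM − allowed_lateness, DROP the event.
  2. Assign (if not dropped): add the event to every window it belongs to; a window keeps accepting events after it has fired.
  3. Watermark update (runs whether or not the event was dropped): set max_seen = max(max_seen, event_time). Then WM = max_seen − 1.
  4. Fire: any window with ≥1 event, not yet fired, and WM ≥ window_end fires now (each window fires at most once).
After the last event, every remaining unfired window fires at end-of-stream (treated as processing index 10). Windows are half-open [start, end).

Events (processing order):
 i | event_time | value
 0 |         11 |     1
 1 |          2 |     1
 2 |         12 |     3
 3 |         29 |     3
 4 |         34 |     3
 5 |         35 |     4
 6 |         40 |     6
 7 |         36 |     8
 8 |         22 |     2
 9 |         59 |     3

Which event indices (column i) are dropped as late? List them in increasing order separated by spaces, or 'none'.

1 7 8

i=0 t=11 v=1: → [0,12); WM=10
i=1 t=2 v=1: DROP (t<10-1); WM=10
i=2 t=12 v=3: → [12,24); WM=11
i=3 t=29 v=3: → [24,36); WM=28; [0,12) fires=1 [12,24) fires=3
i=4 t=34 v=3: → [24,36); WM=33
i=5 t=35 v=4: → [24,36); WM=34
i=6 t=40 v=6: → [36,48); WM=39; [24,36) fires=10
i=7 t=36 v=8: DROP (t<39-1); WM=39
i=8 t=22 v=2: DROP (t<39-1); WM=39
i=9 t=59 v=3: → [48,60); WM=58; [36,48) fires=6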